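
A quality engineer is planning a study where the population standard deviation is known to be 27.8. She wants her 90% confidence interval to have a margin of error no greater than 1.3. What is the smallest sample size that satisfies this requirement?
n ≥ 1238

For margin E ≤ 1.3:
n ≥ (z* · σ / E)²
n ≥ (1.645 · 27.8 / 1.3)²
n ≥ 1237.47

Minimum n = 1238 (rounding up)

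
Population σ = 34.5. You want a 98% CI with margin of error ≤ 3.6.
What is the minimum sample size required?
n ≥ 497

For margin E ≤ 3.6:
n ≥ (z* · σ / E)²
n ≥ (2.326 · 34.5 / 3.6)²
n ≥ 496.88

Minimum n = 497 (rounding up)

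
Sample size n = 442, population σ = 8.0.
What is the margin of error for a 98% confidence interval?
Margin of error = 0.89

Margin of error = z* · σ/√n
= 2.326 · 8.0/√442
= 2.326 · 8.0/21.0238
= 0.89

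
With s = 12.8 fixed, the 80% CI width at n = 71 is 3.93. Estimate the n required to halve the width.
n ≈ 284

CI width ∝ 1/√n
To reduce width by factor 2, need √n to grow by 2 → need 2² = 4 times as many samples.

Current: n = 71, width = 3.93
New: n = 284, width ≈ 1.95

Width reduced by factor of 3.93/1.95 = 2.02.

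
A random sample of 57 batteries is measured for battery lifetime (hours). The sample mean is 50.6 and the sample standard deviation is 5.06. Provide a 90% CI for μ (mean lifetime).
(49.48, 51.72)

t-interval (σ unknown):
df = n - 1 = 56
t* = 1.673 for 90% confidence

Margin of error = t* · s/√n = 1.673 · 5.06/√57 = 1.12

CI: (49.48, 51.72)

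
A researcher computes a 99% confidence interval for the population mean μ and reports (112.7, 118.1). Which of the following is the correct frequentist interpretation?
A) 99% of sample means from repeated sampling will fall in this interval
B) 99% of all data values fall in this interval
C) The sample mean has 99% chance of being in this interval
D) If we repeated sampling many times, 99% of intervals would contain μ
D

A) Wrong — coverage applies to intervals containing μ, not to future x̄ values.
B) Wrong — a CI is about the parameter μ, not individual data values.
C) Wrong — x̄ is observed and sits in the interval by construction.
D) Correct — this is the frequentist long-run coverage interpretation.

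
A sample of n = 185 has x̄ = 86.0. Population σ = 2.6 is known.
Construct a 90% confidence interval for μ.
(85.69, 86.31)

z-interval (σ known):
z* = 1.645 for 90% confidence

Margin of error = z* · σ/√n = 1.645 · 2.6/√185 = 0.31

CI: (86.0 - 0.31, 86.0 + 0.31) = (85.69, 86.31)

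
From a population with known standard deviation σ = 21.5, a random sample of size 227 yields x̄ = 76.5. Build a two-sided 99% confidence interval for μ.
(72.82, 80.18)

z-interval (σ known):
z* = 2.576 for 99% confidence

Margin of error = z* · σ/√n = 2.576 · 21.5/√227 = 3.68

CI: (76.5 - 3.68, 76.5 + 3.68) = (72.82, 80.18)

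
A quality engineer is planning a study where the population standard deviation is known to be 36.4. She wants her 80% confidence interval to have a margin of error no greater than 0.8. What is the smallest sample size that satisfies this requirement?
n ≥ 3403

For margin E ≤ 0.8:
n ≥ (z* · σ / E)²
n ≥ (1.282 · 36.4 / 0.8)²
n ≥ 3402.51

Minimum n = 3403 (rounding up)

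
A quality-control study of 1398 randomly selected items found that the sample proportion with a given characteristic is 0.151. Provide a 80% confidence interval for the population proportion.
(0.139, 0.163)

Proportion CI:
SE = √(p̂(1-p̂)/n) = √(0.151 · 0.849 / 1398) = 0.00958

z* = 1.282
Margin = z* · SE = 1.282 · 0.00958 = 0.0123

CI: 0.151 ± 0.0123 = (0.139, 0.163)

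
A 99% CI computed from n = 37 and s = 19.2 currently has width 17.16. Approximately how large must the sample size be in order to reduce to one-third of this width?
n ≈ 333

CI width ∝ 1/√n
To reduce width by factor 3, need √n to grow by 3 → need 3² = 9 times as many samples.

Current: n = 37, width = 17.16
New: n = 333, width ≈ 5.45

Width reduced by factor of 17.16/5.45 = 3.15.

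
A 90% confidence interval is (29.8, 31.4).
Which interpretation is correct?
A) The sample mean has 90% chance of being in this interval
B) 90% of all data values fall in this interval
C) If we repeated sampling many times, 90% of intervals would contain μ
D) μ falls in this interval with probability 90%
C

A) Wrong — x̄ is observed and sits in the interval by construction.
B) Wrong — a CI is about the parameter μ, not individual data values.
C) Correct — this is the frequentist long-run coverage interpretation.
D) Wrong — μ is fixed; the randomness lives in the interval, not in μ.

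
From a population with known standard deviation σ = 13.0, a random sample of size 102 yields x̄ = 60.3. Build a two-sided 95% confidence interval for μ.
(57.78, 62.82)

z-interval (σ known):
z* = 1.960 for 95% confidence

Margin of error = z* · σ/√n = 1.960 · 13.0/√102 = 2.52

CI: (60.3 - 2.52, 60.3 + 2.52) = (57.78, 62.82)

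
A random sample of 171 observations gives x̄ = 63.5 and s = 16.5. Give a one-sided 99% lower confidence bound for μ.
μ ≥ 60.54

Lower bound (one-sided):
t* = 2.348 (one-sided for 99%)
Lower bound = x̄ - t* · s/√n = 63.5 - 2.348 · 16.5/√171 = 60.54

We are 99% confident that μ ≥ 60.54.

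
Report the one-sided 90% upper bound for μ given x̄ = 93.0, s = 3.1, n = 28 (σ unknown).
μ ≤ 93.77

Upper bound (one-sided):
t* = 1.314 (one-sided for 90%)
Upper bound = x̄ + t* · s/√n = 93.0 + 1.314 · 3.1/√28 = 93.77

We are 90% confident that μ ≤ 93.77.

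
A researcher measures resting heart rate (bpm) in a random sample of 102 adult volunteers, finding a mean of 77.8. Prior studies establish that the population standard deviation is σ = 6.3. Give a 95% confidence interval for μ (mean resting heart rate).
(76.58, 79.02)

z-interval (σ known):
z* = 1.960 for 95% confidence

Margin of error = z* · σ/√n = 1.960 · 6.3/√102 = 1.22

CI: (77.8 - 1.22, 77.8 + 1.22) = (76.58, 79.02)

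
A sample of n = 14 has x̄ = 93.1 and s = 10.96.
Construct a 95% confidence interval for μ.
(86.77, 99.43)

t-interval (σ unknown):
df = n - 1 = 13
t* = 2.160 for 95% confidence

Margin of error = t* · s/√n = 2.160 · 10.96/√14 = 6.33

CI: (86.77, 99.43)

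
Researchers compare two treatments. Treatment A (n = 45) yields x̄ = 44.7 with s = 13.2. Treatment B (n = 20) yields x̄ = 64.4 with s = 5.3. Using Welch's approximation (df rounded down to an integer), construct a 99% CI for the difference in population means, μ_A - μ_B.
(-25.80, -13.60)

Difference: x̄₁ - x̄₂ = -19.70
SE = √(s₁²/n₁ + s₂²/n₂) = √(13.2²/45 + 5.3²/20) = 2.2971
df = 62.63 → 62 (Welch–Satterthwaite, rounded down)
t* = 2.657

CI: -19.70 ± 2.657 · 2.2971 = -19.70 ± 6.10 = (-25.80, -13.60)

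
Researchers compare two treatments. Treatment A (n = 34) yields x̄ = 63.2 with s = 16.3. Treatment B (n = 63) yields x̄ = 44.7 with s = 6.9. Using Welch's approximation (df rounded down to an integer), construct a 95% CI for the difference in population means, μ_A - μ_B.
(12.58, 24.42)

Difference: x̄₁ - x̄₂ = 18.50
SE = √(s₁²/n₁ + s₂²/n₂) = √(16.3²/34 + 6.9²/63) = 2.9275
df = 39.49 → 39 (Welch–Satterthwaite, rounded down)
t* = 2.023

CI: 18.50 ± 2.023 · 2.9275 = 18.50 ± 5.92 = (12.58, 24.42)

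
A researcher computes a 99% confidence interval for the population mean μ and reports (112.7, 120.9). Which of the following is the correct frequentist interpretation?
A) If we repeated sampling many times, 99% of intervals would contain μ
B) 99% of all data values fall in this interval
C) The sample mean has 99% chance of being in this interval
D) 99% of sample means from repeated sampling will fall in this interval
A

A) Correct — this is the frequentist long-run coverage interpretation.
B) Wrong — a CI is about the parameter μ, not individual data values.
C) Wrong — x̄ is observed and sits in the interval by construction.
D) Wrong — coverage applies to intervals containing μ, not to future x̄ values.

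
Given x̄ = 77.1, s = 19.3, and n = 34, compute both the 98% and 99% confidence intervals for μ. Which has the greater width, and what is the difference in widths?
99% CI is wider by 1.90

df = 33
98% CI: t* = 2.445, (69.01, 85.19), width = 2 · t* · s/√n = 16.19
99% CI: t* = 2.733, (68.05, 86.15), width = 2 · t* · s/√n = 18.09

The 99% CI is wider by 18.09 - 16.19 = 1.90.
Higher confidence requires a wider interval.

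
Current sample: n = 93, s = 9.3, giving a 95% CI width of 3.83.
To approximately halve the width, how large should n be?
n ≈ 372

CI width ∝ 1/√n
To reduce width by factor 2, need √n to grow by 2 → need 2² = 4 times as many samples.

Current: n = 93, width = 3.83
New: n = 372, width ≈ 1.90

Width reduced by factor of 3.83/1.90 = 2.02.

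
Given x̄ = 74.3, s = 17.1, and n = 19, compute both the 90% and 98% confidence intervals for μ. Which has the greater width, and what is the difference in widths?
98% CI is wider by 6.42

df = 18
90% CI: t* = 1.734, (67.50, 81.10), width = 2 · t* · s/√n = 13.60
98% CI: t* = 2.552, (64.29, 84.31), width = 2 · t* · s/√n = 20.02

The 98% CI is wider by 20.02 - 13.60 = 6.42.
Higher confidence requires a wider interval.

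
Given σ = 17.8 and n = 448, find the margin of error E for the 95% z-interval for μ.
Margin of error = 1.65

Margin of error = z* · σ/√n
= 1.960 · 17.8/√448
= 1.960 · 17.8/21.1660
= 1.65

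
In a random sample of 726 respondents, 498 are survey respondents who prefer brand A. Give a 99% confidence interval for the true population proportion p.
(0.642, 0.730)

Proportion CI:
p̂ = 498/726 = 0.68595
SE = √(p̂(1-p̂)/n) = √(0.68595 · 0.31405 / 726) = 0.01723

z* = 2.576
Margin = z* · SE = 2.576 · 0.01723 = 0.0444

CI: 0.68595 ± 0.0444 = (0.642, 0.730)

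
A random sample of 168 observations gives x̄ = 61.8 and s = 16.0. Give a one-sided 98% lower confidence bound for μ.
μ ≥ 59.24

Lower bound (one-sided):
t* = 2.070 (one-sided for 98%)
Lower bound = x̄ - t* · s/√n = 61.8 - 2.070 · 16.0/√168 = 59.24

We are 98% confident that μ ≥ 59.24.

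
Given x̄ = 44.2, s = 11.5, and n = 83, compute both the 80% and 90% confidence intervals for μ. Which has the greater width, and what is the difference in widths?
90% CI is wider by 0.94

df = 82
80% CI: t* = 1.292, (42.57, 45.83), width = 2 · t* · s/√n = 3.26
90% CI: t* = 1.664, (42.10, 46.30), width = 2 · t* · s/√n = 4.20

The 90% CI is wider by 4.20 - 3.26 = 0.94.
Higher confidence requires a wider interval.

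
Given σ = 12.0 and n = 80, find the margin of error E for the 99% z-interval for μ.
Margin of error = 3.46

Margin of error = z* · σ/√n
= 2.576 · 12.0/√80
= 2.576 · 12.0/8.9443
= 3.46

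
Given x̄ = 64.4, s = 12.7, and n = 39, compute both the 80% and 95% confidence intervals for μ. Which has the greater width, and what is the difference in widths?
95% CI is wider by 2.93

df = 38
80% CI: t* = 1.304, (61.75, 67.05), width = 2 · t* · s/√n = 5.30
95% CI: t* = 2.024, (60.28, 68.52), width = 2 · t* · s/√n = 8.23

The 95% CI is wider by 8.23 - 5.30 = 2.93.
Higher confidence requires a wider interval.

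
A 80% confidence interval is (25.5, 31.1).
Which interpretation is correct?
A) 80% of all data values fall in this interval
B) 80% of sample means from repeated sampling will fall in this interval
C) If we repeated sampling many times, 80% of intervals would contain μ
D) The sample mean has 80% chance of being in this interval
C

A) Wrong — a CI is about the parameter μ, not individual data values.
B) Wrong — coverage applies to intervals containing μ, not to future x̄ values.
C) Correct — this is the frequentist long-run coverage interpretation.
D) Wrong — x̄ is observed and sits in the interval by construction.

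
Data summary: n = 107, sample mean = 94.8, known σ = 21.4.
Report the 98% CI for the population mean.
(89.99, 99.61)

z-interval (σ known):
z* = 2.326 for 98% confidence

Margin of error = z* · σ/√n = 2.326 · 21.4/√107 = 4.81

CI: (94.8 - 4.81, 94.8 + 4.81) = (89.99, 99.61)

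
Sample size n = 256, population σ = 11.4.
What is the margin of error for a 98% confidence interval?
Margin of error = 1.66

Margin of error = z* · σ/√n
= 2.326 · 11.4/√256
= 2.326 · 11.4/16.0000
= 1.66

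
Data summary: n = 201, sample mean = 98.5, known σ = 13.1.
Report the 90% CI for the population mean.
(96.98, 100.02)

z-interval (σ known):
z* = 1.645 for 90% confidence

Margin of error = z* · σ/√n = 1.645 · 13.1/√201 = 1.52

CI: (98.5 - 1.52, 98.5 + 1.52) = (96.98, 100.02)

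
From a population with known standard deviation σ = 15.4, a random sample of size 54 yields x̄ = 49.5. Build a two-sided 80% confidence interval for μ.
(46.81, 52.19)

z-interval (σ known):
z* = 1.282 for 80% confidence

Margin of error = z* · σ/√n = 1.282 · 15.4/√54 = 2.69

CI: (49.5 - 2.69, 49.5 + 2.69) = (46.81, 52.19)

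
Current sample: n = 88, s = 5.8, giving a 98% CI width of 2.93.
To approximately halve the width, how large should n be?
n ≈ 352

CI width ∝ 1/√n
To reduce width by factor 2, need √n to grow by 2 → need 2² = 4 times as many samples.

Current: n = 88, width = 2.93
New: n = 352, width ≈ 1.44

Width reduced by factor of 2.93/1.44 = 2.03.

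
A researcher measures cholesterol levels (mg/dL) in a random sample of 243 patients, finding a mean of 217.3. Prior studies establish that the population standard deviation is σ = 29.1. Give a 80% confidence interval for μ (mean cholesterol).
(214.91, 219.69)

z-interval (σ known):
z* = 1.282 for 80% confidence

Margin of error = z* · σ/√n = 1.282 · 29.1/√243 = 2.39

CI: (217.3 - 2.39, 217.3 + 2.39) = (214.91, 219.69)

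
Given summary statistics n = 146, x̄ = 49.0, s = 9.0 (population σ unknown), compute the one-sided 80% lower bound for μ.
μ ≥ 48.37

Lower bound (one-sided):
t* = 0.844 (one-sided for 80%)
Lower bound = x̄ - t* · s/√n = 49.0 - 0.844 · 9.0/√146 = 48.37

We are 80% confident that μ ≥ 48.37.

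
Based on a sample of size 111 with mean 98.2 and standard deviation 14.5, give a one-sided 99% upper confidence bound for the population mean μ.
μ ≤ 101.45

Upper bound (one-sided):
t* = 2.361 (one-sided for 99%)
Upper bound = x̄ + t* · s/√n = 98.2 + 2.361 · 14.5/√111 = 101.45

We are 99% confident that μ ≤ 101.45.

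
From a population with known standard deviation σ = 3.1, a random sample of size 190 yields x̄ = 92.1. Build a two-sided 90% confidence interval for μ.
(91.73, 92.47)

z-interval (σ known):
z* = 1.645 for 90% confidence

Margin of error = z* · σ/√n = 1.645 · 3.1/√190 = 0.37

CI: (92.1 - 0.37, 92.1 + 0.37) = (91.73, 92.47)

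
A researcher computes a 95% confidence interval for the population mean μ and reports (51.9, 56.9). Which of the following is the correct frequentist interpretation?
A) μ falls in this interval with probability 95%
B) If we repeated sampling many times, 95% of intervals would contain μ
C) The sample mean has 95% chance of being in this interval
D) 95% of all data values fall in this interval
B

A) Wrong — μ is fixed; the randomness lives in the interval, not in μ.
B) Correct — this is the frequentist long-run coverage interpretation.
C) Wrong — x̄ is observed and sits in the interval by construction.
D) Wrong — a CI is about the parameter μ, not individual data values.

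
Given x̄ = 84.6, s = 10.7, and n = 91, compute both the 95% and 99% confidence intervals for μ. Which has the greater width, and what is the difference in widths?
99% CI is wider by 1.44

df = 90
95% CI: t* = 1.987, (82.37, 86.83), width = 2 · t* · s/√n = 4.46
99% CI: t* = 2.632, (81.65, 87.55), width = 2 · t* · s/√n = 5.90

The 99% CI is wider by 5.90 - 4.46 = 1.44.
Higher confidence requires a wider interval.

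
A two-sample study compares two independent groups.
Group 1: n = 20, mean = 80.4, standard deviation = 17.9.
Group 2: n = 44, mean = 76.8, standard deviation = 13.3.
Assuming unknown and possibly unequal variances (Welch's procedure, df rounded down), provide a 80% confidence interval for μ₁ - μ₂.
(-2.28, 9.48)

Difference: x̄₁ - x̄₂ = 3.60
SE = √(s₁²/n₁ + s₂²/n₂) = √(17.9²/20 + 13.3²/44) = 4.4767
df = 28.93 → 28 (Welch–Satterthwaite, rounded down)
t* = 1.313

CI: 3.60 ± 1.313 · 4.4767 = 3.60 ± 5.88 = (-2.28, 9.48)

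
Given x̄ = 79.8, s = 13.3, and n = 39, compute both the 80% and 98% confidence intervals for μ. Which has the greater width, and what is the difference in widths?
98% CI is wider by 4.80

df = 38
80% CI: t* = 1.304, (77.02, 82.58), width = 2 · t* · s/√n = 5.55
98% CI: t* = 2.429, (74.63, 84.97), width = 2 · t* · s/√n = 10.35

The 98% CI is wider by 10.35 - 5.55 = 4.80.
Higher confidence requires a wider interval.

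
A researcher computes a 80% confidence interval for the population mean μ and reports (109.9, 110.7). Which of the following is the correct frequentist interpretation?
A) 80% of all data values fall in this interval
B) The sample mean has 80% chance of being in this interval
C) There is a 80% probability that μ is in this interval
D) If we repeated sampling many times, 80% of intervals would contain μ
D

A) Wrong — a CI is about the parameter μ, not individual data values.
B) Wrong — x̄ is observed and sits in the interval by construction.
C) Wrong — μ is fixed; the randomness lives in the interval, not in μ.
D) Correct — this is the frequentist long-run coverage interpretation.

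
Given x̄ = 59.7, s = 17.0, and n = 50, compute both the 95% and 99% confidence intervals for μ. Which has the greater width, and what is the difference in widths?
99% CI is wider by 3.23

df = 49
95% CI: t* = 2.010, (54.87, 64.53), width = 2 · t* · s/√n = 9.66
99% CI: t* = 2.680, (53.26, 66.14), width = 2 · t* · s/√n = 12.89

The 99% CI is wider by 12.89 - 9.66 = 3.23.
Higher confidence requires a wider interval.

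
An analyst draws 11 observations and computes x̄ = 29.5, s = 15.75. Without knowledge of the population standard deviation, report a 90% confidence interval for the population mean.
(20.90, 38.10)

t-interval (σ unknown):
df = n - 1 = 10
t* = 1.812 for 90% confidence

Margin of error = t* · s/√n = 1.812 · 15.75/√11 = 8.60

CI: (20.90, 38.10)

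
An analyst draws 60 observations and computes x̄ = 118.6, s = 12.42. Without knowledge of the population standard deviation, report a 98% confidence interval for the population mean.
(114.77, 122.43)

t-interval (σ unknown):
df = n - 1 = 59
t* = 2.391 for 98% confidence

Margin of error = t* · s/√n = 2.391 · 12.42/√60 = 3.83

CI: (114.77, 122.43)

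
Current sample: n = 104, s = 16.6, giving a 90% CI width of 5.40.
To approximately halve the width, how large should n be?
n ≈ 416

CI width ∝ 1/√n
To reduce width by factor 2, need √n to grow by 2 → need 2² = 4 times as many samples.

Current: n = 104, width = 5.40
New: n = 416, width ≈ 2.68

Width reduced by factor of 5.40/2.68 = 2.01.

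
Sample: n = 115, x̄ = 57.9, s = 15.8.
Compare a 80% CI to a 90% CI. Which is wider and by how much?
90% CI is wider by 1.09

df = 114
80% CI: t* = 1.289, (56.00, 59.80), width = 2 · t* · s/√n = 3.80
90% CI: t* = 1.658, (55.46, 60.34), width = 2 · t* · s/√n = 4.89

The 90% CI is wider by 4.89 - 3.80 = 1.09.
Higher confidence requires a wider interval.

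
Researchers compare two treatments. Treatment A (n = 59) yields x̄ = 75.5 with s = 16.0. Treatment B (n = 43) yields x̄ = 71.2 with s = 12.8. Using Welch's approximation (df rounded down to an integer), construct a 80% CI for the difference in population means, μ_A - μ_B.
(0.62, 7.98)

Difference: x̄₁ - x̄₂ = 4.30
SE = √(s₁²/n₁ + s₂²/n₂) = √(16.0²/59 + 12.8²/43) = 2.8547
df = 99.08 → 99 (Welch–Satterthwaite, rounded down)
t* = 1.290

CI: 4.30 ± 1.290 · 2.8547 = 4.30 ± 3.68 = (0.62, 7.98)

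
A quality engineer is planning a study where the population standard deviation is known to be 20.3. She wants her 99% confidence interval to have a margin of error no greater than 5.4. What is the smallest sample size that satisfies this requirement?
n ≥ 94

For margin E ≤ 5.4:
n ≥ (z* · σ / E)²
n ≥ (2.576 · 20.3 / 5.4)²
n ≥ 93.78

Minimum n = 94 (rounding up)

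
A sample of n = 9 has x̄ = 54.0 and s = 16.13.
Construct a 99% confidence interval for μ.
(35.96, 72.04)

t-interval (σ unknown):
df = n - 1 = 8
t* = 3.355 for 99% confidence

Margin of error = t* · s/√n = 3.355 · 16.13/√9 = 18.04

CI: (35.96, 72.04)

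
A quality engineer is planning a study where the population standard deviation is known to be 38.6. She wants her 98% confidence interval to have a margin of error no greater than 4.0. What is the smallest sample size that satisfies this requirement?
n ≥ 504

For margin E ≤ 4.0:
n ≥ (z* · σ / E)²
n ≥ (2.326 · 38.6 / 4.0)²
n ≥ 503.82

Minimum n = 504 (rounding up)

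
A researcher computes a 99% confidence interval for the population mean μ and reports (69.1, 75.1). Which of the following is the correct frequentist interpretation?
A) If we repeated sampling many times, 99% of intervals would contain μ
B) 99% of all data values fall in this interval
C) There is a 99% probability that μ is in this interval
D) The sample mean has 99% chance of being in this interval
A

A) Correct — this is the frequentist long-run coverage interpretation.
B) Wrong — a CI is about the parameter μ, not individual data values.
C) Wrong — μ is fixed; the randomness lives in the interval, not in μ.
D) Wrong — x̄ is observed and sits in the interval by construction.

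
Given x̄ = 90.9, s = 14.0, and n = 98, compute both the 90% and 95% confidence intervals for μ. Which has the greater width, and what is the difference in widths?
95% CI is wider by 0.91

df = 97
90% CI: t* = 1.661, (88.55, 93.25), width = 2 · t* · s/√n = 4.70
95% CI: t* = 1.985, (88.09, 93.71), width = 2 · t* · s/√n = 5.61

The 95% CI is wider by 5.61 - 4.70 = 0.91.
Higher confidence requires a wider interval.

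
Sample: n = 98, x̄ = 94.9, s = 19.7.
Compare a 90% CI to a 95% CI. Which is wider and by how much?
95% CI is wider by 1.29

df = 97
90% CI: t* = 1.661, (91.59, 98.21), width = 2 · t* · s/√n = 6.61
95% CI: t* = 1.985, (90.95, 98.85), width = 2 · t* · s/√n = 7.90

The 95% CI is wider by 7.90 - 6.61 = 1.29.
Higher confidence requires a wider interval.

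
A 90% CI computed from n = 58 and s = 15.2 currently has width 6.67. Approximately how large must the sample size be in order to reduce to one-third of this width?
n ≈ 522

CI width ∝ 1/√n
To reduce width by factor 3, need √n to grow by 3 → need 3² = 9 times as many samples.

Current: n = 58, width = 6.67
New: n = 522, width ≈ 2.19

Width reduced by factor of 6.67/2.19 = 3.05.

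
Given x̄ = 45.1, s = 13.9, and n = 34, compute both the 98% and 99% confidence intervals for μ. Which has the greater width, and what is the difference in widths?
99% CI is wider by 1.37

df = 33
98% CI: t* = 2.445, (39.27, 50.93), width = 2 · t* · s/√n = 11.66
99% CI: t* = 2.733, (38.58, 51.62), width = 2 · t* · s/√n = 13.03

The 99% CI is wider by 13.03 - 11.66 = 1.37.
Higher confidence requires a wider interval.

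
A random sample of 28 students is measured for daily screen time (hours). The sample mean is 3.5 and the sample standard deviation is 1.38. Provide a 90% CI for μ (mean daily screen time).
(3.06, 3.94)

t-interval (σ unknown):
df = n - 1 = 27
t* = 1.703 for 90% confidence

Margin of error = t* · s/√n = 1.703 · 1.38/√28 = 0.44

CI: (3.06, 3.94)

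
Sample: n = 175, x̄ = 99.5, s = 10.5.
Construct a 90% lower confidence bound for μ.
μ ≥ 98.48

Lower bound (one-sided):
t* = 1.286 (one-sided for 90%)
Lower bound = x̄ - t* · s/√n = 99.5 - 1.286 · 10.5/√175 = 98.48

We are 90% confident that μ ≥ 98.48.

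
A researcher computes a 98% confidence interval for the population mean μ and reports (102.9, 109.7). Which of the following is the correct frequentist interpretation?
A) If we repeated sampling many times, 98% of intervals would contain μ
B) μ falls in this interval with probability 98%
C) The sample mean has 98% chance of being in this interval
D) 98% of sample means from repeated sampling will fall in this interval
A

A) Correct — this is the frequentist long-run coverage interpretation.
B) Wrong — μ is fixed; the randomness lives in the interval, not in μ.
C) Wrong — x̄ is observed and sits in the interval by construction.
D) Wrong — coverage applies to intervals containing μ, not to future x̄ values.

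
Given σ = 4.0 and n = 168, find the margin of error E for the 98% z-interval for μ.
Margin of error = 0.72

Margin of error = z* · σ/√n
= 2.326 · 4.0/√168
= 2.326 · 4.0/12.9615
= 0.72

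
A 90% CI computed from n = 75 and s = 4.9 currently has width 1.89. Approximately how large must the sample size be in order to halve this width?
n ≈ 300

CI width ∝ 1/√n
To reduce width by factor 2, need √n to grow by 2 → need 2² = 4 times as many samples.

Current: n = 75, width = 1.89
New: n = 300, width ≈ 0.93

Width reduced by factor of 1.89/0.93 = 2.03.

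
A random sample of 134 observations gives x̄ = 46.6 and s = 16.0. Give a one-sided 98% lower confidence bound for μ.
μ ≥ 43.73

Lower bound (one-sided):
t* = 2.074 (one-sided for 98%)
Lower bound = x̄ - t* · s/√n = 46.6 - 2.074 · 16.0/√134 = 43.73

We are 98% confident that μ ≥ 43.73.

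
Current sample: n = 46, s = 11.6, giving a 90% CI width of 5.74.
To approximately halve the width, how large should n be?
n ≈ 184

CI width ∝ 1/√n
To reduce width by factor 2, need √n to grow by 2 → need 2² = 4 times as many samples.

Current: n = 46, width = 5.74
New: n = 184, width ≈ 2.83

Width reduced by factor of 5.74/2.83 = 2.03.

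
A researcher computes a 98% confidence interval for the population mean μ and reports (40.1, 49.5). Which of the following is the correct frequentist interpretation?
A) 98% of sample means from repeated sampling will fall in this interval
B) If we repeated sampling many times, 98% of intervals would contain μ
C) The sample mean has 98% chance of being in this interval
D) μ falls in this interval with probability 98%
B

A) Wrong — coverage applies to intervals containing μ, not to future x̄ values.
B) Correct — this is the frequentist long-run coverage interpretation.
C) Wrong — x̄ is observed and sits in the interval by construction.
D) Wrong — μ is fixed; the randomness lives in the interval, not in μ.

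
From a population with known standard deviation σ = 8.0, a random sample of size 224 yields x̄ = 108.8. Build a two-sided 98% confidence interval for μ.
(107.56, 110.04)

z-interval (σ known):
z* = 2.326 for 98% confidence

Margin of error = z* · σ/√n = 2.326 · 8.0/√224 = 1.24

CI: (108.8 - 1.24, 108.8 + 1.24) = (107.56, 110.04)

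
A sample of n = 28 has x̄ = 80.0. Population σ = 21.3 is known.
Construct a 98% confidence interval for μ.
(70.64, 89.36)

z-interval (σ known):
z* = 2.326 for 98% confidence

Margin of error = z* · σ/√n = 2.326 · 21.3/√28 = 9.36

CI: (80.0 - 9.36, 80.0 + 9.36) = (70.64, 89.36)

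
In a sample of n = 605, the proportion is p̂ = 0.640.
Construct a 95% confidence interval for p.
(0.602, 0.678)

Proportion CI:
SE = √(p̂(1-p̂)/n) = √(0.640 · 0.360 / 605) = 0.01951

z* = 1.960
Margin = z* · SE = 1.960 · 0.01951 = 0.0382

CI: 0.640 ± 0.0382 = (0.602, 0.678)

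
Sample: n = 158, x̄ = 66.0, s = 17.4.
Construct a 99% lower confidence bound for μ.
μ ≥ 62.75

Lower bound (one-sided):
t* = 2.350 (one-sided for 99%)
Lower bound = x̄ - t* · s/√n = 66.0 - 2.350 · 17.4/√158 = 62.75

We are 99% confident that μ ≥ 62.75.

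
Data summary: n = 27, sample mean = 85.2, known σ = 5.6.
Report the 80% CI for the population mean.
(83.82, 86.58)

z-interval (σ known):
z* = 1.282 for 80% confidence

Margin of error = z* · σ/√n = 1.282 · 5.6/√27 = 1.38

CI: (85.2 - 1.38, 85.2 + 1.38) = (83.82, 86.58)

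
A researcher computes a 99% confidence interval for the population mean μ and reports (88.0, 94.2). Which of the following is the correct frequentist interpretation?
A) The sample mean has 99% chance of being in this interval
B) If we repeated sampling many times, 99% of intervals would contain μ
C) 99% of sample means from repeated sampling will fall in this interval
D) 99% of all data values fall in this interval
B

A) Wrong — x̄ is observed and sits in the interval by construction.
B) Correct — this is the frequentist long-run coverage interpretation.
C) Wrong — coverage applies to intervals containing μ, not to future x̄ values.
D) Wrong — a CI is about the parameter μ, not individual data values.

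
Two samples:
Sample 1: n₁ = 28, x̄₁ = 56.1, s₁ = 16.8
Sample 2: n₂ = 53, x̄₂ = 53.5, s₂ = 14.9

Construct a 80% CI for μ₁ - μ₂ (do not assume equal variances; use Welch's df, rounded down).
(-2.31, 7.51)

Difference: x̄₁ - x̄₂ = 2.60
SE = √(s₁²/n₁ + s₂²/n₂) = √(16.8²/28 + 14.9²/53) = 3.7774
df = 49.65 → 49 (Welch–Satterthwaite, rounded down)
t* = 1.299

CI: 2.60 ± 1.299 · 3.7774 = 2.60 ± 4.91 = (-2.31, 7.51)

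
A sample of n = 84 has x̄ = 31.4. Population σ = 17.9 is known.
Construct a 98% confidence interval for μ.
(26.86, 35.94)

z-interval (σ known):
z* = 2.326 for 98% confidence

Margin of error = z* · σ/√n = 2.326 · 17.9/√84 = 4.54

CI: (31.4 - 4.54, 31.4 + 4.54) = (26.86, 35.94)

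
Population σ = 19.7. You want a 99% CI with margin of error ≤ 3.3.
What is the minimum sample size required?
n ≥ 237

For margin E ≤ 3.3:
n ≥ (z* · σ / E)²
n ≥ (2.576 · 19.7 / 3.3)²
n ≥ 236.48

Minimum n = 237 (rounding up)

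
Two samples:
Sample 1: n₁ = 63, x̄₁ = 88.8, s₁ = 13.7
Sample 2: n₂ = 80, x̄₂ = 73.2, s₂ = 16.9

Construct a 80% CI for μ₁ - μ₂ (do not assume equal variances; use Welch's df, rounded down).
(12.30, 18.90)

Difference: x̄₁ - x̄₂ = 15.60
SE = √(s₁²/n₁ + s₂²/n₂) = √(13.7²/63 + 16.9²/80) = 2.5592
df = 140.87 → 140 (Welch–Satterthwaite, rounded down)
t* = 1.288

CI: 15.60 ± 1.288 · 2.5592 = 15.60 ± 3.30 = (12.30, 18.90)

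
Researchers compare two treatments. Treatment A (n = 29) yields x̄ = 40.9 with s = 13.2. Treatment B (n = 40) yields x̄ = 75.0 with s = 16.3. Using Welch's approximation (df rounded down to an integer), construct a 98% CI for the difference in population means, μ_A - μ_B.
(-42.58, -25.62)

Difference: x̄₁ - x̄₂ = -34.10
SE = √(s₁²/n₁ + s₂²/n₂) = √(13.2²/29 + 16.3²/40) = 3.5568
df = 66.12 → 66 (Welch–Satterthwaite, rounded down)
t* = 2.384

CI: -34.10 ± 2.384 · 3.5568 = -34.10 ± 8.48 = (-42.58, -25.62)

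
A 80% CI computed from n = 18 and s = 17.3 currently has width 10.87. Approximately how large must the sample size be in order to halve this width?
n ≈ 72

CI width ∝ 1/√n
To reduce width by factor 2, need √n to grow by 2 → need 2² = 4 times as many samples.

Current: n = 18, width = 10.87
New: n = 72, width ≈ 5.28

Width reduced by factor of 10.87/5.28 = 2.06.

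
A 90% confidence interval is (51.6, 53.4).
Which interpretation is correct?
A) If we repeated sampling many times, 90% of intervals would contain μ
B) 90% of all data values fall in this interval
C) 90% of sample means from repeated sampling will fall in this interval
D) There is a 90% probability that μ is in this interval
A

A) Correct — this is the frequentist long-run coverage interpretation.
B) Wrong — a CI is about the parameter μ, not individual data values.
C) Wrong — coverage applies to intervals containing μ, not to future x̄ values.
D) Wrong — μ is fixed; the randomness lives in the interval, not in μ.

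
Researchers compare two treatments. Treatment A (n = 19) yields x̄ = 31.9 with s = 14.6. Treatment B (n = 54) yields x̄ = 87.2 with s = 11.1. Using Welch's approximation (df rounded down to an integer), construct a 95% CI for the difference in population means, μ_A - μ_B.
(-62.87, -47.73)

Difference: x̄₁ - x̄₂ = -55.30
SE = √(s₁²/n₁ + s₂²/n₂) = √(14.6²/19 + 11.1²/54) = 3.6743
df = 25.70 → 25 (Welch–Satterthwaite, rounded down)
t* = 2.060

CI: -55.30 ± 2.060 · 3.6743 = -55.30 ± 7.57 = (-62.87, -47.73)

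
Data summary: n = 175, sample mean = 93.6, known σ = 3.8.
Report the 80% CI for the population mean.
(93.23, 93.97)

z-interval (σ known):
z* = 1.282 for 80% confidence

Margin of error = z* · σ/√n = 1.282 · 3.8/√175 = 0.37

CI: (93.6 - 0.37, 93.6 + 0.37) = (93.23, 93.97)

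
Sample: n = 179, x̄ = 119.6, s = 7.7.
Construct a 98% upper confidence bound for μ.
μ ≤ 120.79

Upper bound (one-sided):
t* = 2.069 (one-sided for 98%)
Upper bound = x̄ + t* · s/√n = 119.6 + 2.069 · 7.7/√179 = 120.79

We are 98% confident that μ ≤ 120.79.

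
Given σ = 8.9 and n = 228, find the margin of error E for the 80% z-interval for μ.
Margin of error = 0.76

Margin of error = z* · σ/√n
= 1.282 · 8.9/√228
= 1.282 · 8.9/15.0997
= 0.76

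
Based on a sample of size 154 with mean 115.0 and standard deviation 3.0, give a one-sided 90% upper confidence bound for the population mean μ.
μ ≤ 115.31

Upper bound (one-sided):
t* = 1.287 (one-sided for 90%)
Upper bound = x̄ + t* · s/√n = 115.0 + 1.287 · 3.0/√154 = 115.31

We are 90% confident that μ ≤ 115.31.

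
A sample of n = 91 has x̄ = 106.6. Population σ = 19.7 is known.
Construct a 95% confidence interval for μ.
(102.55, 110.65)

z-interval (σ known):
z* = 1.960 for 95% confidence

Margin of error = z* · σ/√n = 1.960 · 19.7/√91 = 4.05

CI: (106.6 - 4.05, 106.6 + 4.05) = (102.55, 110.65)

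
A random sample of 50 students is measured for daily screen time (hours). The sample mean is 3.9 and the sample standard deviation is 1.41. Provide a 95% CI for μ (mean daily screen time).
(3.50, 4.30)

t-interval (σ unknown):
df = n - 1 = 49
t* = 2.010 for 95% confidence

Margin of error = t* · s/√n = 2.010 · 1.41/√50 = 0.40

CI: (3.50, 4.30)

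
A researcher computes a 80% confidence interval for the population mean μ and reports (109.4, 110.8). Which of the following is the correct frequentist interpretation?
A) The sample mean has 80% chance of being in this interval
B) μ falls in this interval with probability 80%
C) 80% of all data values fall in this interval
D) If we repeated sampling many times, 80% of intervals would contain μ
D

A) Wrong — x̄ is observed and sits in the interval by construction.
B) Wrong — μ is fixed; the randomness lives in the interval, not in μ.
C) Wrong — a CI is about the parameter μ, not individual data values.
D) Correct — this is the frequentist long-run coverage interpretation.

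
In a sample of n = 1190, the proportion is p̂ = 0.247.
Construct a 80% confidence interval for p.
(0.231, 0.263)

Proportion CI:
SE = √(p̂(1-p̂)/n) = √(0.247 · 0.753 / 1190) = 0.01250

z* = 1.282
Margin = z* · SE = 1.282 · 0.01250 = 0.0160

CI: 0.247 ± 0.0160 = (0.231, 0.263)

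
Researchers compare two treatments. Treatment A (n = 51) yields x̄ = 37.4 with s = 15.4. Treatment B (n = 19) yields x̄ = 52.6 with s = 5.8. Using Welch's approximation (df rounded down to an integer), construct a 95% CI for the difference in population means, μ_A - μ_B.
(-20.26, -10.14)

Difference: x̄₁ - x̄₂ = -15.20
SE = √(s₁²/n₁ + s₂²/n₂) = √(15.4²/51 + 5.8²/19) = 2.5339
df = 67.96 → 67 (Welch–Satterthwaite, rounded down)
t* = 1.996

CI: -15.20 ± 1.996 · 2.5339 = -15.20 ± 5.06 = (-20.26, -10.14)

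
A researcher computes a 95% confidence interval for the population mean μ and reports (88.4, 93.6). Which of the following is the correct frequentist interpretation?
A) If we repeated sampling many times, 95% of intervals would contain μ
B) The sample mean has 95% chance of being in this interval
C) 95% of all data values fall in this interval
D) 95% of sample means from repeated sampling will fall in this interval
A

A) Correct — this is the frequentist long-run coverage interpretation.
B) Wrong — x̄ is observed and sits in the interval by construction.
C) Wrong — a CI is about the parameter μ, not individual data values.
D) Wrong — coverage applies to intervals containing μ, not to future x̄ values.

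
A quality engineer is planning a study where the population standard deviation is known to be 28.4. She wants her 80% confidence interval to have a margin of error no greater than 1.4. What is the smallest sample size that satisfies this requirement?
n ≥ 677

For margin E ≤ 1.4:
n ≥ (z* · σ / E)²
n ≥ (1.282 · 28.4 / 1.4)²
n ≥ 676.33

Minimum n = 677 (rounding up)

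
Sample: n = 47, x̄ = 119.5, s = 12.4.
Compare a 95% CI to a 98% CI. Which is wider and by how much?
98% CI is wider by 1.44

df = 46
95% CI: t* = 2.013, (115.86, 123.14), width = 2 · t* · s/√n = 7.28
98% CI: t* = 2.410, (115.14, 123.86), width = 2 · t* · s/√n = 8.72

The 98% CI is wider by 8.72 - 7.28 = 1.44.
Higher confidence requires a wider interval.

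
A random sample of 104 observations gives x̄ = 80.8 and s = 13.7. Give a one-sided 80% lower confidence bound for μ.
μ ≥ 79.66

Lower bound (one-sided):
t* = 0.845 (one-sided for 80%)
Lower bound = x̄ - t* · s/√n = 80.8 - 0.845 · 13.7/√104 = 79.66

We are 80% confident that μ ≥ 79.66.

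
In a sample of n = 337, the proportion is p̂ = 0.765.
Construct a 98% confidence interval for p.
(0.711, 0.819)

Proportion CI:
SE = √(p̂(1-p̂)/n) = √(0.765 · 0.235 / 337) = 0.02310

z* = 2.326
Margin = z* · SE = 2.326 · 0.02310 = 0.0537

CI: 0.765 ± 0.0537 = (0.711, 0.819)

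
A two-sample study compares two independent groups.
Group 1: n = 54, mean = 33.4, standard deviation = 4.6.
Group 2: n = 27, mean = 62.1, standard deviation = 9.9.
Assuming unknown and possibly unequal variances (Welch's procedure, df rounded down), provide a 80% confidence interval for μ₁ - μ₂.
(-31.33, -26.07)

Difference: x̄₁ - x̄₂ = -28.70
SE = √(s₁²/n₁ + s₂²/n₂) = √(4.6²/54 + 9.9²/27) = 2.0055
df = 31.73 → 31 (Welch–Satterthwaite, rounded down)
t* = 1.309

CI: -28.70 ± 1.309 · 2.0055 = -28.70 ± 2.63 = (-31.33, -26.07)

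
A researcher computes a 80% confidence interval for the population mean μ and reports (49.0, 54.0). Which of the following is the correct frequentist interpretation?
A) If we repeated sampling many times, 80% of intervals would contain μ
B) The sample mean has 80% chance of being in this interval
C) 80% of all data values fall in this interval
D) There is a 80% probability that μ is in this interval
A

A) Correct — this is the frequentist long-run coverage interpretation.
B) Wrong — x̄ is observed and sits in the interval by construction.
C) Wrong — a CI is about the parameter μ, not individual data values.
D) Wrong — μ is fixed; the randomness lives in the interval, not in μ.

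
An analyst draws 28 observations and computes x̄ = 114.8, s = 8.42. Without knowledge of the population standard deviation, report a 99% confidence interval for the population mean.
(110.39, 119.21)

t-interval (σ unknown):
df = n - 1 = 27
t* = 2.771 for 99% confidence

Margin of error = t* · s/√n = 2.771 · 8.42/√28 = 4.41

CI: (110.39, 119.21)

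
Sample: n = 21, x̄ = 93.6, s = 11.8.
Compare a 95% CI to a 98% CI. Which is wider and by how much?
98% CI is wider by 2.28

df = 20
95% CI: t* = 2.086, (88.23, 98.97), width = 2 · t* · s/√n = 10.74
98% CI: t* = 2.528, (87.09, 100.11), width = 2 · t* · s/√n = 13.02

The 98% CI is wider by 13.02 - 10.74 = 2.28.
Higher confidence requires a wider interval.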